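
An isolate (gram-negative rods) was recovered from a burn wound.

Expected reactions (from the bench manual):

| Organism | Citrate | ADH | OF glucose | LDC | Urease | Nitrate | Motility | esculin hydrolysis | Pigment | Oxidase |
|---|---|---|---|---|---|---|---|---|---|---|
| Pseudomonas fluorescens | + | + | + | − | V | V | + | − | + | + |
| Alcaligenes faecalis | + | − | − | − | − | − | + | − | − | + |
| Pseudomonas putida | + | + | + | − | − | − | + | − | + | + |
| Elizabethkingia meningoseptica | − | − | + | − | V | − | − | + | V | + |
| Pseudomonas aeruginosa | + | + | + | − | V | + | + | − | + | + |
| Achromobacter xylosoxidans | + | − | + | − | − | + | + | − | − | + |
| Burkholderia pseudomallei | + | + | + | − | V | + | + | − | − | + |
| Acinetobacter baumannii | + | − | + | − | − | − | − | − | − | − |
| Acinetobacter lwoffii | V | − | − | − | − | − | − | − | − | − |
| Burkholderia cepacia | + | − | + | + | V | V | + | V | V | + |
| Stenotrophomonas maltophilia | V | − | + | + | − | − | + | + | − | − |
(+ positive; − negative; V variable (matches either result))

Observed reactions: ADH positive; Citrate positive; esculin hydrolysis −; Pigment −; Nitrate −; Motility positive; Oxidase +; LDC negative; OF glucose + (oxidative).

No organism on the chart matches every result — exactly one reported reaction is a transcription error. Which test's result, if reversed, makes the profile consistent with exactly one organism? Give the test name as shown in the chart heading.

Nitrate

As reported, no row in the chart matches all 9 reactions.
Reversing Nitrate (to +) → unique match: Burkholderia pseudomallei.
Reversing Pigment → 2 organisms match (not unique).
Reversing LDC → still no organism matches.
Reversing Oxidase → still no organism matches.
Reversing ADH → still no organism matches.
Reversing Motility → still no organism matches.
Reversing esculin hydrolysis → still no organism matches.
Reversing Citrate → still no organism matches.
Reversing OF glucose → still no organism matches.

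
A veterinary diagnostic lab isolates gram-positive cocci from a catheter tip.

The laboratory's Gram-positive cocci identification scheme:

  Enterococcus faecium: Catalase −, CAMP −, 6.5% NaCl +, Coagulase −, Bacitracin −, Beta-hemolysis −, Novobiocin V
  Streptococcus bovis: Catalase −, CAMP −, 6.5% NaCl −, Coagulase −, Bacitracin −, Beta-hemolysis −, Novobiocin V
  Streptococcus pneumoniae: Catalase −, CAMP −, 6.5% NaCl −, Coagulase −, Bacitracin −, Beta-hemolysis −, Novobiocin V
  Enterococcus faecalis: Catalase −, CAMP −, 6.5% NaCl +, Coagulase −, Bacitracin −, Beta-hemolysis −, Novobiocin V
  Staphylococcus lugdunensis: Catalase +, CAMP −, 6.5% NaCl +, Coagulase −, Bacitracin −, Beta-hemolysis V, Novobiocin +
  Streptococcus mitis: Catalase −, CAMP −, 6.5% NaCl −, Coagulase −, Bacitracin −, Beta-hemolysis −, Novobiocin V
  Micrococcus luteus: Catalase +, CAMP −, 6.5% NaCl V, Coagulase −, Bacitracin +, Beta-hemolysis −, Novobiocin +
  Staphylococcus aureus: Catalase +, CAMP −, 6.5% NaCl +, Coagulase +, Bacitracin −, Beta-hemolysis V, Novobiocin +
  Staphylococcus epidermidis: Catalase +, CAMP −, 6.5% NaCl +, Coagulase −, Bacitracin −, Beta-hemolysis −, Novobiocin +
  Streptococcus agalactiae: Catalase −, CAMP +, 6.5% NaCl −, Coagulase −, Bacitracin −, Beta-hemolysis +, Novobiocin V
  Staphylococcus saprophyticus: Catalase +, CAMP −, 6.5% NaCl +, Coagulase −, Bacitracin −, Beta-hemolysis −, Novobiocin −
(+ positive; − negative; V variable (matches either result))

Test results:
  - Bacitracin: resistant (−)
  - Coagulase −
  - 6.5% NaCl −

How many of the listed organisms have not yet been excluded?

4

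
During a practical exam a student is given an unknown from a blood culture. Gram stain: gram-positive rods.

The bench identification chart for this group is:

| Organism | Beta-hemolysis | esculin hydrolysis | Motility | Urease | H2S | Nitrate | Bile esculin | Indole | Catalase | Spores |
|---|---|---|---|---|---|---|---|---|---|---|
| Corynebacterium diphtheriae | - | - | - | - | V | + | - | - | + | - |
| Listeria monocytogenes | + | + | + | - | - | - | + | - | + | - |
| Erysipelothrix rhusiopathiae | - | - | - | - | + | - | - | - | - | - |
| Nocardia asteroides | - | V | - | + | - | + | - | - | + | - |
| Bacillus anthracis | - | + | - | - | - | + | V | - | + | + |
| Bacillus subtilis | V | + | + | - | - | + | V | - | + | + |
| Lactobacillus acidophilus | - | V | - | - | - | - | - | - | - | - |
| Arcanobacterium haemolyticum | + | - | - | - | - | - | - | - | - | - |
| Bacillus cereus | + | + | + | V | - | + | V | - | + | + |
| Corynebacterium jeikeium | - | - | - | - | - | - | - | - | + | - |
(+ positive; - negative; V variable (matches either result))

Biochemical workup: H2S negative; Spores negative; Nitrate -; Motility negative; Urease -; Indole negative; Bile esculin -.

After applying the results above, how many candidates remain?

Indole -: all 10 remaining candidates are consistent.
Bile esculin -: excludes Listeria monocytogenes — 9 left.
Spores -: excludes Bacillus anthracis, Bacillus subtilis, Bacillus cereus — 6 left.
Urease -: excludes Nocardia asteroides — 5 left.
H2S -: excludes Erysipelothrix rhusiopathiae — 4 left.
Motility -: all 4 remaining candidates are consistent.
Nitrate -: excludes Corynebacterium diphtheriae — 3 left.
Still consistent: Arcanobacterium haemolyticum, Corynebacterium jeikeium, Lactobacillus acidophilus.

3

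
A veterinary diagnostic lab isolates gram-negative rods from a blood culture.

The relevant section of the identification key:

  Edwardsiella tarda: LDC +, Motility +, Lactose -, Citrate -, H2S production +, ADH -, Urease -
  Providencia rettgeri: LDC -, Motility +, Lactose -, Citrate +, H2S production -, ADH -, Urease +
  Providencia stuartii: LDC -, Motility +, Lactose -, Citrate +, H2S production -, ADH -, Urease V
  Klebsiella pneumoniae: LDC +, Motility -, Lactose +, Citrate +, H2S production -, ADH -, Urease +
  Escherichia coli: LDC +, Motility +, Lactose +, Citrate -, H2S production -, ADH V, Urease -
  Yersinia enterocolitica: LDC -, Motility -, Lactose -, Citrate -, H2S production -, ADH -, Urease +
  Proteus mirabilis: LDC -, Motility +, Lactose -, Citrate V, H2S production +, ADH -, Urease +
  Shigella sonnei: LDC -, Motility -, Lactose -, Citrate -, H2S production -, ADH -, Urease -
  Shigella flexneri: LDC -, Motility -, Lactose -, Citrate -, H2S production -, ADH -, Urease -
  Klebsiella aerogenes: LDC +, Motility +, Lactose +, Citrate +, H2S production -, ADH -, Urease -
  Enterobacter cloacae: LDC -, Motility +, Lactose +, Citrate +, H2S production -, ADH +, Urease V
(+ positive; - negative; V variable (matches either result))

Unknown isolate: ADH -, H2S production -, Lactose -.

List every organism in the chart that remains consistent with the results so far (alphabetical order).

Providencia rettgeri, Providencia stuartii, Shigella flexneri, Shigella sonnei, Yersinia enterocolitica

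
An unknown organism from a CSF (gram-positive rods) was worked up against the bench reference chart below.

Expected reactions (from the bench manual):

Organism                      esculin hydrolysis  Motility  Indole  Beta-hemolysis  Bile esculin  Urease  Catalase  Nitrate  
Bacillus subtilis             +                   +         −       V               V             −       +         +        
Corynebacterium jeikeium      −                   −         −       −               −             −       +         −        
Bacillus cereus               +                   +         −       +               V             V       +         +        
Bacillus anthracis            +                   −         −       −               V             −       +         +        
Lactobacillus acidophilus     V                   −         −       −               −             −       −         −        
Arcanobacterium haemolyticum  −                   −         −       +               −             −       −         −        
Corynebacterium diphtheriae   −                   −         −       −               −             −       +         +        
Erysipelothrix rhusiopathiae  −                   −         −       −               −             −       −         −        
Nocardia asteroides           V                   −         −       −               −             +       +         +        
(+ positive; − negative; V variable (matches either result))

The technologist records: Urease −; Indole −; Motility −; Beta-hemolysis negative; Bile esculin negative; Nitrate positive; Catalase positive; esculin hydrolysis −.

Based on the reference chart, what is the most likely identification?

Corynebacterium diphtheriae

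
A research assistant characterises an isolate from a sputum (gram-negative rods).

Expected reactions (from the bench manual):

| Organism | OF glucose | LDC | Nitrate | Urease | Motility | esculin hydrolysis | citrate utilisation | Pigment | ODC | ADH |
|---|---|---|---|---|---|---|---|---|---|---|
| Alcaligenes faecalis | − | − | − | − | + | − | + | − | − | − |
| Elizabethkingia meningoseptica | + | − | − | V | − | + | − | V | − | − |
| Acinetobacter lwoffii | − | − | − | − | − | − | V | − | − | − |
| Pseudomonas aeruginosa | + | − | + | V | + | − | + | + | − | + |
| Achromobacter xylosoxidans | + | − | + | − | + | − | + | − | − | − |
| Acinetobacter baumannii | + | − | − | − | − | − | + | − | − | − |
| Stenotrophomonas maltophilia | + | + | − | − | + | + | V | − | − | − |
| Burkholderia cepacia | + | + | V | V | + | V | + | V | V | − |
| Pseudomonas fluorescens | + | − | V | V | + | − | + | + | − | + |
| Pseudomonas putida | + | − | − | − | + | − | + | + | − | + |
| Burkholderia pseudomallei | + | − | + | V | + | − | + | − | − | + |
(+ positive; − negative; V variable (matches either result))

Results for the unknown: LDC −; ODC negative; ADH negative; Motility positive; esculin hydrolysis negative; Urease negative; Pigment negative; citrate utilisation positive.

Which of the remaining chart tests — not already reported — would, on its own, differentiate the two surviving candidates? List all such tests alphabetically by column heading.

LDC −: excludes Stenotrophomonas maltophilia, Burkholderia cepacia — 9 left.
citrate utilisation +: excludes Elizabethkingia meningoseptica — 8 left.
Urease −: all 8 remaining candidates are consistent.
ODC −: all 8 remaining candidates are consistent.
Pigment −: excludes Pseudomonas aeruginosa, Pseudomonas fluorescens, Pseudomonas putida — 5 left.
esculin hydrolysis −: all 5 remaining candidates are consistent.
Motility +: excludes Acinetobacter lwoffii, Acinetobacter baumannii — 3 left.
ADH −: excludes Burkholderia pseudomallei — 2 left.
Two candidates remain: Achromobacter xylosoxidans and Alcaligenes faecalis.
  OF glucose: Achromobacter xylosoxidans +, Alcaligenes faecalis − — discriminates.
  Nitrate: Achromobacter xylosoxidans +, Alcaligenes faecalis − — discriminates.

Nitrate, OF glucose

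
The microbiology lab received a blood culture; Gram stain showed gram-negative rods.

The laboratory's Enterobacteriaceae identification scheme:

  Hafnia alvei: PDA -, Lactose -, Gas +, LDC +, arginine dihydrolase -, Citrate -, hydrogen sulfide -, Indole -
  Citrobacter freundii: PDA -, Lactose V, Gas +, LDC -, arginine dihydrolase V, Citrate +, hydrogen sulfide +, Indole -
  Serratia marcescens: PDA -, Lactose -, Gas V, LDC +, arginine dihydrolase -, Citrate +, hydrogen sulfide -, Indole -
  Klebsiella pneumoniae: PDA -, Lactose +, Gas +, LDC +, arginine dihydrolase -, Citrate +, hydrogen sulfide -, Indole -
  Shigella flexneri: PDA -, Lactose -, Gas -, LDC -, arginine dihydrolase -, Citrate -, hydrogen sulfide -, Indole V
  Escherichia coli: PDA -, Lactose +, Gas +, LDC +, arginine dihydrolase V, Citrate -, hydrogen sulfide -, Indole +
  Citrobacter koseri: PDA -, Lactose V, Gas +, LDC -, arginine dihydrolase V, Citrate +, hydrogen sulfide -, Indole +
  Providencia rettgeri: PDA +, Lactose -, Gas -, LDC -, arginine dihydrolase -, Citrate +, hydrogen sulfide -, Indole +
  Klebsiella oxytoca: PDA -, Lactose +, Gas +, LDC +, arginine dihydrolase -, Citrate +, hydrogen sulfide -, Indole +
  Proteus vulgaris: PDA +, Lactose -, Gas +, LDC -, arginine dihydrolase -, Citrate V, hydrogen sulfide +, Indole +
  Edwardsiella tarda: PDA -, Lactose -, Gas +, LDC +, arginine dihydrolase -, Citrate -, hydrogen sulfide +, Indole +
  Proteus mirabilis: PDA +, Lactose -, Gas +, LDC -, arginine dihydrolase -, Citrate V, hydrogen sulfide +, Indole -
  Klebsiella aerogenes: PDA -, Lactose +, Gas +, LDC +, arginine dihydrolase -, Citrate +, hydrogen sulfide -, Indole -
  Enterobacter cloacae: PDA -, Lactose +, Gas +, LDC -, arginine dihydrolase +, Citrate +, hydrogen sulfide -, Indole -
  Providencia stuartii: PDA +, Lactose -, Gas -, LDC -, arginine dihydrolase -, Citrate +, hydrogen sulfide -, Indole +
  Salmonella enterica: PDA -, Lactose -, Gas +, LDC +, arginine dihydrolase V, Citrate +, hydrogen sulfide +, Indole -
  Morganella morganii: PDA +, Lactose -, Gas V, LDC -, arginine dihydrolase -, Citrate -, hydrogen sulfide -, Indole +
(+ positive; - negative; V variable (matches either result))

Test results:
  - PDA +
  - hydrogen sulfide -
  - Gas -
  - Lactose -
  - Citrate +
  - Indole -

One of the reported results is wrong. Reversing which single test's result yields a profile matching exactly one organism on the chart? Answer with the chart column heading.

As reported, no row in the chart matches all 6 reactions.
Reversing Gas → still no organism matches.
Reversing PDA (to -) → unique match: Serratia marcescens.
Reversing Lactose → still no organism matches.
Reversing hydrogen sulfide → still no organism matches.
Reversing Indole → 2 organisms match (not unique).
Reversing Citrate → still no organism matches.

PDA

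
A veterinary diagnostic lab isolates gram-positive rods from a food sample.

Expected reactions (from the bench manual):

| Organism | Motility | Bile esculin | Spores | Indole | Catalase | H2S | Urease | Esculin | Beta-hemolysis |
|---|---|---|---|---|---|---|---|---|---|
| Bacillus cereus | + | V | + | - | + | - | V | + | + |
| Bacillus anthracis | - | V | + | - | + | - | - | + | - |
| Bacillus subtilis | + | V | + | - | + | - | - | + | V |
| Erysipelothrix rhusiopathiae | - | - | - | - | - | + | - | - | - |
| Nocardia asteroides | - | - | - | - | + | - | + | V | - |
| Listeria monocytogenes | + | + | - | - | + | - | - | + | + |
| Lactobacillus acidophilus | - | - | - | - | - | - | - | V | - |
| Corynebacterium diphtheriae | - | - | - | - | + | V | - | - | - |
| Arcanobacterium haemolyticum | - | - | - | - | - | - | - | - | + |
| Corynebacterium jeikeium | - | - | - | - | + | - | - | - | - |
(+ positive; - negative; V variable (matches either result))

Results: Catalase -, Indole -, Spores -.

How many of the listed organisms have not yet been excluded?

Spores -: excludes Bacillus cereus, Bacillus anthracis, Bacillus subtilis — 7 left.
Catalase -: excludes Nocardia asteroides, Listeria monocytogenes, Corynebacterium diphtheriae, Corynebacterium jeikeium — 3 left.
Indole -: all 3 remaining candidates are consistent.
Still consistent: Arcanobacterium haemolyticum, Erysipelothrix rhusiopathiae, Lactobacillus acidophilus.

3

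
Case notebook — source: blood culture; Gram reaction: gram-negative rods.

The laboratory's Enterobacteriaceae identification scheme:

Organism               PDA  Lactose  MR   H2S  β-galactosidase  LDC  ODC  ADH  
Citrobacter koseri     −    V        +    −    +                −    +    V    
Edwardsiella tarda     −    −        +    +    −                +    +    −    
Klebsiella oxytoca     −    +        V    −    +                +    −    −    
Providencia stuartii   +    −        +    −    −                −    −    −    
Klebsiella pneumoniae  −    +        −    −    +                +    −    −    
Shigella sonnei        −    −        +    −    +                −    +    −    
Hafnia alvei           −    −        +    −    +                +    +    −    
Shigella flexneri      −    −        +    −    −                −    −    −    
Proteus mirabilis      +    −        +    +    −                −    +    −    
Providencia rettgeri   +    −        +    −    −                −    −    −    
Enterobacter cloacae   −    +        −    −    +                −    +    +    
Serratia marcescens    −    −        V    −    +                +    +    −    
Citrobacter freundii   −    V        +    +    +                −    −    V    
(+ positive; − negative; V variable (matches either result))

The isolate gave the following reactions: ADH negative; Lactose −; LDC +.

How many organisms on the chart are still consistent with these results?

3

Lactose −: excludes Klebsiella oxytoca, Klebsiella pneumoniae, Enterobacter cloacae — 10 left.
LDC +: excludes 7 organisms — 3 left.
ADH −: all 3 remaining candidates are consistent.
Still consistent: Edwardsiella tarda, Hafnia alvei, Serratia marcescens.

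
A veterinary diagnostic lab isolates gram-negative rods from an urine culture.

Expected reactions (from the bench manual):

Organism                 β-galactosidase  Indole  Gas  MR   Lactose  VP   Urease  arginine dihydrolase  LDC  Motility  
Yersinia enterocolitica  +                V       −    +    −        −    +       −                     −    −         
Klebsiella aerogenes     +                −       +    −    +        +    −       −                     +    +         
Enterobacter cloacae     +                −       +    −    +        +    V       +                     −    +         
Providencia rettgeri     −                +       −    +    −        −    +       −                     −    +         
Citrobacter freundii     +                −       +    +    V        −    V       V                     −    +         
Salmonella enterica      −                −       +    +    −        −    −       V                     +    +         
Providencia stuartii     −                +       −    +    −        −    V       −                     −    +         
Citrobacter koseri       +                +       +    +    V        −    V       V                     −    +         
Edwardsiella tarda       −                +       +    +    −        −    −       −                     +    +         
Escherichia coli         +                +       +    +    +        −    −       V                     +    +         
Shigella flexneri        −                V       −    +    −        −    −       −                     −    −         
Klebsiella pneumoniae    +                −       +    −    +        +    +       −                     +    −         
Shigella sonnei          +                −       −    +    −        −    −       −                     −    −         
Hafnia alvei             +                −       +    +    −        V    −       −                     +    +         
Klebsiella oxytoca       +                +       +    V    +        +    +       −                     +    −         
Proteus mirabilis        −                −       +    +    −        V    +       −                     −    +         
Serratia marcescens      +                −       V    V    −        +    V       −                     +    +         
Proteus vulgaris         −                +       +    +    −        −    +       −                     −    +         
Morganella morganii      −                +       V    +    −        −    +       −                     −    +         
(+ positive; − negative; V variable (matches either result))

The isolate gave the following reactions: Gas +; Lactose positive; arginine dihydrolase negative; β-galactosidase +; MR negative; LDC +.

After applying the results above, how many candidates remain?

3

MR −: excludes 14 organisms — 5 left.
Gas +: all 5 remaining candidates are consistent.
LDC +: excludes Enterobacter cloacae — 4 left.
arginine dihydrolase −: all 4 remaining candidates are consistent.
β-galactosidase +: all 4 remaining candidates are consistent.
Lactose +: excludes Serratia marcescens — 3 left.
Still consistent: Klebsiella aerogenes, Klebsiella oxytoca, Klebsiella pneumoniae.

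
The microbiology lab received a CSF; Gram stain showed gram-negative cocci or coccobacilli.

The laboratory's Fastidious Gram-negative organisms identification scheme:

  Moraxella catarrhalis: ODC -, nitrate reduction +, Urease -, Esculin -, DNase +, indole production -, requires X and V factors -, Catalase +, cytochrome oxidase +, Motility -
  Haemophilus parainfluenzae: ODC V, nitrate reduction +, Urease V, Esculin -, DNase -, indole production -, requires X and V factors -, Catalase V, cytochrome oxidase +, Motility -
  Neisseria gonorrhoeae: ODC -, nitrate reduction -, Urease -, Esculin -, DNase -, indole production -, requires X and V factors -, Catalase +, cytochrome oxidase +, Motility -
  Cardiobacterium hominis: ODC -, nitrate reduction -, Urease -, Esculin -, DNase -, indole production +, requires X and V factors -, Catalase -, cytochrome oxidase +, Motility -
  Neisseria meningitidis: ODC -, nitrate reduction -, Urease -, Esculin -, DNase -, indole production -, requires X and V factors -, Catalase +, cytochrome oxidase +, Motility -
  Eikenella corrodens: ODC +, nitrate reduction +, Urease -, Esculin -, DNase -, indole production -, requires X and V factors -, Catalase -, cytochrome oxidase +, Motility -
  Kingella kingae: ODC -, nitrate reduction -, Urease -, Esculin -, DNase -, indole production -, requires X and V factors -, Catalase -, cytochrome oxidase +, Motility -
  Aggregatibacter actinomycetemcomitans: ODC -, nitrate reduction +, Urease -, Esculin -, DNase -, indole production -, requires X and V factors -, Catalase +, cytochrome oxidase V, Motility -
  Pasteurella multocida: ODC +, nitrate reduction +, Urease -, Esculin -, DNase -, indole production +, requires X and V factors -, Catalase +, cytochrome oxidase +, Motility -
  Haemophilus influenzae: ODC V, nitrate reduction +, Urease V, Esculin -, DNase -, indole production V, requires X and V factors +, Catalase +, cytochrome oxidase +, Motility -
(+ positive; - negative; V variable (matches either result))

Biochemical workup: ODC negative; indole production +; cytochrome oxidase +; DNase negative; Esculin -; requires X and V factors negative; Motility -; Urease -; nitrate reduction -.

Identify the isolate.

requires X and V factors -: excludes Haemophilus influenzae — 9 left.
indole production +: excludes 7 organisms — 2 left.
ODC -: excludes Pasteurella multocida — 1 left.
Esculin -: the one remaining candidate is consistent.
cytochrome oxidase +: the one remaining candidate is consistent.
DNase -: the one remaining candidate is consistent.
Motility -: the one remaining candidate is consistent.
Urease -: the one remaining candidate is consistent.
nitrate reduction -: the one remaining candidate is consistent.

Cardiobacterium hominis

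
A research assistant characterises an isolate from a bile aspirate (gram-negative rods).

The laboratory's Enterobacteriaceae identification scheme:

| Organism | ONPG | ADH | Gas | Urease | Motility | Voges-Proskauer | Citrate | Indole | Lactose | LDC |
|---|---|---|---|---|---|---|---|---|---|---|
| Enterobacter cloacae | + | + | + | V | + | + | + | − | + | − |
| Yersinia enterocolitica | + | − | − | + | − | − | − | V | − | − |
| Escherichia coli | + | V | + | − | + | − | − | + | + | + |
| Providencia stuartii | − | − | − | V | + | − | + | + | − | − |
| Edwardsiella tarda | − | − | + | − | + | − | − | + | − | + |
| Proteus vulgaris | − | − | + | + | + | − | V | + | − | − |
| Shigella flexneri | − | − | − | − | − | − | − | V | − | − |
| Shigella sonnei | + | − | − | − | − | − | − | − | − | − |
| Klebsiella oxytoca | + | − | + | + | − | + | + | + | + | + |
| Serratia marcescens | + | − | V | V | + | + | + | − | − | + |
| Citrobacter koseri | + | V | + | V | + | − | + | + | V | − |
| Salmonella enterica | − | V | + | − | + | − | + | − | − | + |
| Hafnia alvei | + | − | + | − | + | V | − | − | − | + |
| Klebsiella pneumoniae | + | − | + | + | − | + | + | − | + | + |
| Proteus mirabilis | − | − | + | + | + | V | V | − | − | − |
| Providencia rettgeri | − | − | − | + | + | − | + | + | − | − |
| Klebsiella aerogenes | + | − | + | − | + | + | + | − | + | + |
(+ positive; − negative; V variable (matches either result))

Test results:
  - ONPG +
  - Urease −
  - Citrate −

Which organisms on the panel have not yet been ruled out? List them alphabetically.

Escherichia coli, Hafnia alvei, Shigella sonnei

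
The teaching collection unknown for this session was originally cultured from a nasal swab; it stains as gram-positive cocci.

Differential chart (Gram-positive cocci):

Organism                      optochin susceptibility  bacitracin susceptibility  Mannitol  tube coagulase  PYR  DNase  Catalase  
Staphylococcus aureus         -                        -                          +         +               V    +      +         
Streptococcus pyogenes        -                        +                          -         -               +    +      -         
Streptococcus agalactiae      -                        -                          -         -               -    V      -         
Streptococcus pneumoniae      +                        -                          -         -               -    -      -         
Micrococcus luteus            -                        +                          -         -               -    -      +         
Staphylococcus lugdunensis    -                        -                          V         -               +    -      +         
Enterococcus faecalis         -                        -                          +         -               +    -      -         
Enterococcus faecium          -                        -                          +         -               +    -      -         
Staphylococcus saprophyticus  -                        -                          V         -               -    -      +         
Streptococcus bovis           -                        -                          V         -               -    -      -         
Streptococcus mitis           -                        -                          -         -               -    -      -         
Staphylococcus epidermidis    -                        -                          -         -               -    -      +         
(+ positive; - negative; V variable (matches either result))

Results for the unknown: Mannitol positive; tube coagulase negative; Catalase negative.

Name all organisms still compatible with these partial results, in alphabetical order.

Catalase -: excludes 5 organisms — 7 left.
tube coagulase -: all 7 remaining candidates are consistent.
Mannitol +: excludes Streptococcus pyogenes, Streptococcus agalactiae, Streptococcus pneumoniae, Streptococcus mitis — 3 left.

Enterococcus faecalis, Enterococcus faecium, Streptococcus bovis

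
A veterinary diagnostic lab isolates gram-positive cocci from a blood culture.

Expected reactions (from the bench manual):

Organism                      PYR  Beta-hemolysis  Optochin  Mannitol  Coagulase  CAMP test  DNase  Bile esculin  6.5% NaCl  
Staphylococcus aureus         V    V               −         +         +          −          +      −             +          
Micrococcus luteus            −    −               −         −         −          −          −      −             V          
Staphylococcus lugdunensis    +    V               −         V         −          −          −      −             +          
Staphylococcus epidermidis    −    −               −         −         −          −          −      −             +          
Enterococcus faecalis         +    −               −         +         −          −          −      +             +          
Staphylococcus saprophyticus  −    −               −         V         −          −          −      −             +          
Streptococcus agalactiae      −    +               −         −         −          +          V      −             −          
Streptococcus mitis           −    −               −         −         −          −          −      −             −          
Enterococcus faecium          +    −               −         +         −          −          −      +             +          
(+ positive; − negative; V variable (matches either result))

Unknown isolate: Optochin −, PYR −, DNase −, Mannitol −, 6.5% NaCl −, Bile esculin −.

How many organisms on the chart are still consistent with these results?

DNase −: excludes Staphylococcus aureus — 8 left.
Mannitol −: excludes Enterococcus faecalis, Enterococcus faecium — 6 left.
Bile esculin −: all 6 remaining candidates are consistent.
PYR −: excludes Staphylococcus lugdunensis — 5 left.
Optochin −: all 5 remaining candidates are consistent.
6.5% NaCl −: excludes Staphylococcus epidermidis, Staphylococcus saprophyticus — 3 left.
Still consistent: Micrococcus luteus, Streptococcus agalactiae, Streptococcus mitis.

3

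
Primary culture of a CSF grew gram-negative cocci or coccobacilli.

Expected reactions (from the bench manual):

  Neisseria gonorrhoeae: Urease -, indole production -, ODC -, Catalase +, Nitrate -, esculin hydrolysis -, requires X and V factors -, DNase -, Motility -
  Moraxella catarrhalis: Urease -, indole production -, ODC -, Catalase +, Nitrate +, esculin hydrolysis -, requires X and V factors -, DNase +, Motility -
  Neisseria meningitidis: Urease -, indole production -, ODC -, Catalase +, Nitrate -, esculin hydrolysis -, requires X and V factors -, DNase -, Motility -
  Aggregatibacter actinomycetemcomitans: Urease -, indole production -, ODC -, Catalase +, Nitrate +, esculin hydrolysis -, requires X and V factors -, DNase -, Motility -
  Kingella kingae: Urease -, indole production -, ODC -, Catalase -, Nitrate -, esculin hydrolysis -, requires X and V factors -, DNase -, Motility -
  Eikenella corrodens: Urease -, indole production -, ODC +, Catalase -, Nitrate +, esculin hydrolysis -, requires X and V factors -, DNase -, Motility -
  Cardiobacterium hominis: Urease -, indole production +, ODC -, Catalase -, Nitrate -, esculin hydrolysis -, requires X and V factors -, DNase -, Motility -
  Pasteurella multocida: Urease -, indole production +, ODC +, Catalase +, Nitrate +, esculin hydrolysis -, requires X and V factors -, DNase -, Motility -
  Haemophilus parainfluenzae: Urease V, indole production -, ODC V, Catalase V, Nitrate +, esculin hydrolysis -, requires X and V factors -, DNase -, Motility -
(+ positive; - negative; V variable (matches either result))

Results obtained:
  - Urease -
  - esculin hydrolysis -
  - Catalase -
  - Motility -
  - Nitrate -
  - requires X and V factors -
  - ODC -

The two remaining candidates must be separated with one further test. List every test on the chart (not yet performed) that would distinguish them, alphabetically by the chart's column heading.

requires X and V factors -: all 9 remaining candidates are consistent.
ODC -: excludes Eikenella corrodens, Pasteurella multocida — 7 left.
Urease -: all 7 remaining candidates are consistent.
esculin hydrolysis -: all 7 remaining candidates are consistent.
Catalase -: excludes Neisseria gonorrhoeae, Moraxella catarrhalis, Neisseria meningitidis, Aggregatibacter actinomycetemcomitans — 3 left.
Motility -: all 3 remaining candidates are consistent.
Nitrate -: excludes Haemophilus parainfluenzae — 2 left.
Two candidates remain: Cardiobacterium hominis and Kingella kingae.
  indole production: Cardiobacterium hominis +, Kingella kingae - — discriminates.
  DNase: - vs - — same for both, does not separate.

indole production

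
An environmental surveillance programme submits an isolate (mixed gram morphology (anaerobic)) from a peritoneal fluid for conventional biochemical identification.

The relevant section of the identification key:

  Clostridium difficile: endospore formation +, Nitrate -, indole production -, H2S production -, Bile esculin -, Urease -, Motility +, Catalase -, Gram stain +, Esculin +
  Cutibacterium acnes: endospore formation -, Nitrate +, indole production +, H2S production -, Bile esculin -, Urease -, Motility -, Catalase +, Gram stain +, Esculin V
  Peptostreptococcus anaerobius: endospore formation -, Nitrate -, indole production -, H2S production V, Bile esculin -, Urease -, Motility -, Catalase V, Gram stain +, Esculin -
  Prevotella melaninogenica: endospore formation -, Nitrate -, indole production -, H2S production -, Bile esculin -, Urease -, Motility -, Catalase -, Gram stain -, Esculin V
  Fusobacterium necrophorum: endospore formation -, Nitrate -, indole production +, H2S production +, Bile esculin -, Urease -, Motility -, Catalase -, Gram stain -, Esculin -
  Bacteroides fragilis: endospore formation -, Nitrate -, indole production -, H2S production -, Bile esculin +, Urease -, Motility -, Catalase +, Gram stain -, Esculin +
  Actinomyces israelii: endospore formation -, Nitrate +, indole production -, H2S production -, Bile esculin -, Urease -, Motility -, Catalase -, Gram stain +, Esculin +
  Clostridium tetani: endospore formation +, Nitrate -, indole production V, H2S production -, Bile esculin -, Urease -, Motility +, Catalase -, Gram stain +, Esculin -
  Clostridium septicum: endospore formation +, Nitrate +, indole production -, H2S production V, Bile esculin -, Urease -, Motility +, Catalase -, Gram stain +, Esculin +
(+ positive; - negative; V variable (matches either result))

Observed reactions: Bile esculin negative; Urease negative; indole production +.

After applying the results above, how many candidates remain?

Bile esculin -: excludes Bacteroides fragilis — 8 left.
indole production +: excludes 5 organisms — 3 left.
Urease -: all 3 remaining candidates are consistent.
Still consistent: Clostridium tetani, Cutibacterium acnes, Fusobacterium necrophorum.

3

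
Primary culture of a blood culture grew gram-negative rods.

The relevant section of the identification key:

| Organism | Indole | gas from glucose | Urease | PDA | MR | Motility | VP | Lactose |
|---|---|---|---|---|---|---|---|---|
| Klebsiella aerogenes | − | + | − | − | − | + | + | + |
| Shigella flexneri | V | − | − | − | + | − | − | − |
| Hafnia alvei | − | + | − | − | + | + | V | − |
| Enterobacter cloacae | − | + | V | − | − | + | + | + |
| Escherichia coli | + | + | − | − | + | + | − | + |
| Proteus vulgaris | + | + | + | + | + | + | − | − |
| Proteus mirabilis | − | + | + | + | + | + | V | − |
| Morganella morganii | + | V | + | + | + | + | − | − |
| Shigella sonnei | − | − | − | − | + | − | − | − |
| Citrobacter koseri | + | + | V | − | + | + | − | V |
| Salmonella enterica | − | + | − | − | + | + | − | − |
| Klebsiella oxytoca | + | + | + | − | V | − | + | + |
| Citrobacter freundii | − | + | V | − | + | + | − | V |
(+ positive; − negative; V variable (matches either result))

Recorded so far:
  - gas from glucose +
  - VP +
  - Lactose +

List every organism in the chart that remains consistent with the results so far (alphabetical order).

VP +: excludes 8 organisms — 5 left.
gas from glucose +: all 5 remaining candidates are consistent.
Lactose +: excludes Hafnia alvei, Proteus mirabilis — 3 left.

Enterobacter cloacae, Klebsiella aerogenes, Klebsiella oxytoca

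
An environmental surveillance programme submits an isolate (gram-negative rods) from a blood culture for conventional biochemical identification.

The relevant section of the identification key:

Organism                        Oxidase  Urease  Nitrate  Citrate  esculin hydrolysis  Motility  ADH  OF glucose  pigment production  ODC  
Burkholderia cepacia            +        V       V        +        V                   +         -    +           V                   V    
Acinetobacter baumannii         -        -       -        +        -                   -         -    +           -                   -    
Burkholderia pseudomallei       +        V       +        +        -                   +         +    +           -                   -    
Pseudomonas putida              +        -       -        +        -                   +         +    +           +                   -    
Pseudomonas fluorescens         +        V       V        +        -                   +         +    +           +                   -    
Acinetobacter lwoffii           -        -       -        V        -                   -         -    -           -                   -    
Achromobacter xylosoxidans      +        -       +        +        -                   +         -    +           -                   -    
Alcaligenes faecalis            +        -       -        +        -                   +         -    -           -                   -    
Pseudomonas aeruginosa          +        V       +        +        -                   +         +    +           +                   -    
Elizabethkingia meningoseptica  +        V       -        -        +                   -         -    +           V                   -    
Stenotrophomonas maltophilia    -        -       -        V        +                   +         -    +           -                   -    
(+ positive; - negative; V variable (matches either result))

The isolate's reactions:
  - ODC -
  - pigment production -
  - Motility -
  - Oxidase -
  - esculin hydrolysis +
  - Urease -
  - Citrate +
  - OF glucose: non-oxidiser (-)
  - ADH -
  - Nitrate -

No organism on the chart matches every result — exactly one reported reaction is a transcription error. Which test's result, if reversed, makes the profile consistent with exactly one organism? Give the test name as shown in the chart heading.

As reported, no row in the chart matches all 10 reactions.
Reversing esculin hydrolysis (to -) → unique match: Acinetobacter lwoffii.
Reversing ADH → still no organism matches.
Reversing OF glucose → still no organism matches.
Reversing Citrate → still no organism matches.
Reversing Nitrate → still no organism matches.
Reversing ODC → still no organism matches.
Reversing pigment production → still no organism matches.
Reversing Urease → still no organism matches.
Reversing Motility → still no organism matches.
Reversing Oxidase → still no organism matches.

esculin hydrolysis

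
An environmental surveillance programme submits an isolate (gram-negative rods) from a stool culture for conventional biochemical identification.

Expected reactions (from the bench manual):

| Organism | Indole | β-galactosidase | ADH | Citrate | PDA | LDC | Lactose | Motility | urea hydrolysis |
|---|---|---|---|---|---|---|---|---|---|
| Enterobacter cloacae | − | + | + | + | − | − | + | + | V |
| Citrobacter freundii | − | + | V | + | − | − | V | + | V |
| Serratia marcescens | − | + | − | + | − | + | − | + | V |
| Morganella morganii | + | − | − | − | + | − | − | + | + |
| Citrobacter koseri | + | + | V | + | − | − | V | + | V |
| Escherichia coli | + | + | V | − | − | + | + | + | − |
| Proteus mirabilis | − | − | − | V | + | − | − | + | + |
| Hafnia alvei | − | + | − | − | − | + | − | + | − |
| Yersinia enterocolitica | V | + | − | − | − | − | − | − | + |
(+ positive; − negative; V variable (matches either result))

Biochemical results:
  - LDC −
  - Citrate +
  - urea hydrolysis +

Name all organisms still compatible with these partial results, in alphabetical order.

Citrate +: excludes Morganella morganii, Escherichia coli, Hafnia alvei, Yersinia enterocolitica — 5 left.
urea hydrolysis +: all 5 remaining candidates are consistent.
LDC −: excludes Serratia marcescens — 4 left.

Citrobacter freundii, Citrobacter koseri, Enterobacter cloacae, Proteus mirabilis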